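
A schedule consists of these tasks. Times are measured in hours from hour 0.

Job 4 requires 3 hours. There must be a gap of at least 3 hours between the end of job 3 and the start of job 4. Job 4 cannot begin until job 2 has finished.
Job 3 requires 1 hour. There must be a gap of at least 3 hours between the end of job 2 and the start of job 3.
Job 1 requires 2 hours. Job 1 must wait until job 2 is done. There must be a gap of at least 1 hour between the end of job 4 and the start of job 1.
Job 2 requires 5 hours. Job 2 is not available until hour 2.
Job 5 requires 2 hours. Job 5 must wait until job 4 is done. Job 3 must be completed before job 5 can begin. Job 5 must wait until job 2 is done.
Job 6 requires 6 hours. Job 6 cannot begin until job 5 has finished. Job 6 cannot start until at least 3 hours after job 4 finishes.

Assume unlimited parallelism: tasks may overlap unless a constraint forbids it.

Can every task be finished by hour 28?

Yes

After its own release at hour 2, job 2 can start at hour 2 and finishes at hour 7.
After job 2 (finishes hour 7, plus 3-hour gap → hour 10), job 3 can start at hour 10 and finishes at hour 11.
Job 4 needs all of job 3 (finishes hour 11, plus 3-hour gap → hour 14); job 2 (finishes hour 7). That puts its earliest start at hour 14; it finishes at 14 + 3 = hour 17.
Job 5 needs all of job 4 (finishes hour 17); job 3 (finishes hour 11); job 2 (finishes hour 7). That puts its earliest start at hour 17; it finishes at 17 + 2 = hour 19.
Job 6 needs all of job 5 (finishes hour 19); job 4 (finishes hour 17, plus 3-hour gap → hour 20). That puts its earliest start at hour 20; it finishes at 20 + 6 = hour 26.
For job 1: job 2 (finishes hour 7); job 4 (finishes hour 17, plus 1-hour gap → hour 18). Taking the maximum gives a start of hour 18, and it finishes at 18 + 2 = hour 20.
Every task is finished by hour 26, which is no later than the deadline of 28, so the schedule is feasible.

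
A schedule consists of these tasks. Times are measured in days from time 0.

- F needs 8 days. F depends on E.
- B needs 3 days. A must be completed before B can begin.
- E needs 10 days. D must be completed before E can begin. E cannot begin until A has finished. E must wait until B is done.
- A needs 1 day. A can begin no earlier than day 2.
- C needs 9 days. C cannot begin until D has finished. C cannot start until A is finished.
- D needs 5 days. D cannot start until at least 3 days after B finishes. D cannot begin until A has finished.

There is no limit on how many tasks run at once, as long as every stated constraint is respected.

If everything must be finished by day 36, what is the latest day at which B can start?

To finish by day 36, C (duration 9) must start no later than day 27.
F has no dependents, so it just needs to finish by day 36. Starting by 36 − 8 = day 28 achieves that.
E has to be done before F (must start by day 28). That means finishing by day 28, i.e. starting by 28 − 10 = day 18.
For D: C (must start by day 27); E (must start by day 18). The most restrictive is day 18; with a 5-day duration, D must start by day 13.
B has several dependents: D (must start by day 13, minus 3-day gap → day 10); E (must start by day 18). The earliest of those limits is day 10, so B must start by 10 − 3 = day 7.

7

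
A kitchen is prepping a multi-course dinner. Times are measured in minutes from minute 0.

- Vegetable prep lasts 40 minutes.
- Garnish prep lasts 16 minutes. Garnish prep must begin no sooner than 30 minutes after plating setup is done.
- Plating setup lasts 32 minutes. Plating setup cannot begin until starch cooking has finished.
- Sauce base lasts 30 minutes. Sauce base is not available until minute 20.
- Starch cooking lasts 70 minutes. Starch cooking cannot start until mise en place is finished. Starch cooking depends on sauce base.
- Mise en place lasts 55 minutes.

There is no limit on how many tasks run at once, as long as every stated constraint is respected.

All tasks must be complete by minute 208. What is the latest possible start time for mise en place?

5

Nothing follows garnish prep; the deadline of minute 208 is its only limit. It must start by 208 − 16 = minute 192.
Plating setup has to be done before garnish prep (must start by minute 192, minus 30-minute gap → minute 162). That means finishing by minute 162, i.e. starting by 162 − 32 = minute 130.
Since plating setup (must start by minute 130) depends on it, starch cooking must finish by minute 130. Backing off its 70-minute duration gives a latest start of minute 60.
Since starch cooking (must start by minute 60) depends on it, mise en place must finish by minute 60. Backing off its 55-minute duration gives a latest start of minute 5.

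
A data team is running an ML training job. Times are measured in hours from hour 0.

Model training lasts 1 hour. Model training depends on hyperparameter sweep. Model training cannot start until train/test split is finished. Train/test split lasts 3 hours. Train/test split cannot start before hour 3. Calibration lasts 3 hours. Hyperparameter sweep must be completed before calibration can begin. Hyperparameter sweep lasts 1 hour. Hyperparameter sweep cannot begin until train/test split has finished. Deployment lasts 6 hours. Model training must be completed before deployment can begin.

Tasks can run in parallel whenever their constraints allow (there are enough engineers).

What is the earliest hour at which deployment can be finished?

14

After its own release at hour 3, train/test split can start at hour 3 and finishes at hour 6.
Hyperparameter sweep cannot begin until train/test split (finishes hour 6). It runs from hour 6 to 6 + 1 = hour 7.
For model training: hyperparameter sweep (finishes hour 7); train/test split (finishes hour 6). Taking the maximum gives a start of hour 7, and it finishes at 7 + 1 = hour 8.
Deployment waits on model training (finishes hour 8), so it starts at hour 8 and finishes at 8 + 6 = hour 14.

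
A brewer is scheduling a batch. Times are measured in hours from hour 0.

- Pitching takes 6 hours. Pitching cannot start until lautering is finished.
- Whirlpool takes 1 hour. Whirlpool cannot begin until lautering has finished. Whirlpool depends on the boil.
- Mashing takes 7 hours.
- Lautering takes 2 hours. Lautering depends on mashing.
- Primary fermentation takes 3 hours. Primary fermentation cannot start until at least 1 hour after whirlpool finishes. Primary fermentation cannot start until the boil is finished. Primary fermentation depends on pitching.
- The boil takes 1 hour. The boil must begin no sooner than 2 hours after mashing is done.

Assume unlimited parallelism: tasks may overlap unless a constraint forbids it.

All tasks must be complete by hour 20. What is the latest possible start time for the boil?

14

Primary fermentation has no dependents, so it just needs to finish by hour 20. Starting by 20 − 3 = hour 17 achieves that.
Whirlpool must finish before primary fermentation (must start by hour 17, minus 1-hour gap → hour 16). With a 1-hour duration, whirlpool must start by 16 − 1 = hour 15.
The boil must finish in time for whirlpool (must start by hour 15); primary fermentation (must start by hour 17). The tightest is hour 15, so the boil must start by 15 − 1 = hour 14.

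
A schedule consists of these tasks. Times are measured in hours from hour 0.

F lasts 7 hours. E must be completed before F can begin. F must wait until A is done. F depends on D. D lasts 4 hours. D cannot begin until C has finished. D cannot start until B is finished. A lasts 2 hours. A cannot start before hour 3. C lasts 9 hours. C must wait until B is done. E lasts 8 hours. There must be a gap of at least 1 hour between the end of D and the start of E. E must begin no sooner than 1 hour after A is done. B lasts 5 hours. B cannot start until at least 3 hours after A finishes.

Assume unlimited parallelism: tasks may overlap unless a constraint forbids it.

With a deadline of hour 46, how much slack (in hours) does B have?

A waits on its own release at hour 3, so it starts at hour 3 and finishes at 3 + 2 = hour 5.
B cannot begin until A (finishes hour 5, plus 3-hour gap → hour 8). It runs from hour 8 to 8 + 5 = hour 13.

Working backward from the deadline:
Nothing follows F; the deadline of hour 46 is its only limit. It must start by 46 − 7 = hour 39.
Since F (must start by hour 39) depends on it, E must finish by hour 39. Backing off its 8-hour duration gives a latest start of hour 31.
D feeds E (must start by hour 31, minus 1-hour gap → hour 30); F (must start by hour 39). Taking the minimum, D must finish by hour 30 and start by 30 − 4 = hour 26.
C must finish before D (must start by hour 26). With a 9-hour duration, C must start by 26 − 9 = hour 17.
B has several dependents: C (must start by hour 17); D (must start by hour 26). The earliest of those limits is hour 17, so B must start by 17 − 5 = hour 12.
So B can start as early as hour 8 and as late as hour 12, giving 12 − 8 = 4 hours of slack.

4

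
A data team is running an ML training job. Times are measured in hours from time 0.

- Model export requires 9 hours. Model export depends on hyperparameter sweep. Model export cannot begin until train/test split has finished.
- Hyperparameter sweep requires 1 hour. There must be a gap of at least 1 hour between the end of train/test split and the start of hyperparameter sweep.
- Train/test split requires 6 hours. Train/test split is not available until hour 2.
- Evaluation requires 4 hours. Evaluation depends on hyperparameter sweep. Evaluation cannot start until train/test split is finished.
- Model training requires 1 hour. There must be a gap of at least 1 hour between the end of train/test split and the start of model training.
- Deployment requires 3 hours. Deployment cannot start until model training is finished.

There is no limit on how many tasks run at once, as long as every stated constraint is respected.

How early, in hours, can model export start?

Train/test split waits on its own release at hour 2, so it starts at hour 2 and finishes at 2 + 6 = hour 8.
After train/test split (finishes hour 8, plus 1-hour gap → hour 9), hyperparameter sweep can start at hour 9 and finishes at hour 10.
Model export waits on hyperparameter sweep (finishes hour 10); train/test split (finishes hour 8). The latest of these is hour 10, which is the earliest model export can start.

10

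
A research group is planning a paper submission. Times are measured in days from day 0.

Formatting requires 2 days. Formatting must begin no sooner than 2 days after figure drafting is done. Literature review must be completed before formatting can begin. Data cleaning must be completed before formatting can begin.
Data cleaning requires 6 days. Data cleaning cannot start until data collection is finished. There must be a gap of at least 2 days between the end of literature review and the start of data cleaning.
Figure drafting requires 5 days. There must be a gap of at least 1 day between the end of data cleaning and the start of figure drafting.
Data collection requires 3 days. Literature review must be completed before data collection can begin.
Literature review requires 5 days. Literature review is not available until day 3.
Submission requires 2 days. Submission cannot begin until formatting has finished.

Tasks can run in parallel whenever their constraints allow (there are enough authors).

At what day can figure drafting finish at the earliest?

23

After its own release at day 3, literature review can start at day 3 and finishes at day 8.
Data collection cannot begin until literature review (finishes day 8). It runs from day 8 to 8 + 3 = day 11.
Data cleaning cannot start until data collection (finishes day 11); literature review (finishes day 8, plus 2-day gap → day 10). The controlling bound is day 11, so data cleaning finishes at 11 + 6 = day 17.
After data cleaning (finishes day 17, plus 1-day gap → day 18), figure drafting can start at day 18 and finishes at day 23.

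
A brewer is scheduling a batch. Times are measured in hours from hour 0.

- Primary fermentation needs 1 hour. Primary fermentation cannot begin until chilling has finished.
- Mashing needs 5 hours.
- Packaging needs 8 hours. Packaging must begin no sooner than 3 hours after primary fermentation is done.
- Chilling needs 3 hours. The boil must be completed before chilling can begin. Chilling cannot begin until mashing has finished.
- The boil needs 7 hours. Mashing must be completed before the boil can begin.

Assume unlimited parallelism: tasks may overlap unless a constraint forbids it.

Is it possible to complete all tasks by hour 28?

Yes

Mashing can start immediately at hour 0; it finishes at hour 5.
The boil cannot begin until mashing (finishes hour 5). It runs from hour 5 to 5 + 7 = hour 12.
Chilling has to wait for the boil (finishes hour 12); mashing (finishes hour 5). The latest of these is hour 12, so chilling runs hour 12 to 12 + 3 = hour 15.
Primary fermentation cannot begin until chilling (finishes hour 15). It runs from hour 15 to 15 + 1 = hour 16.
Packaging waits on primary fermentation (finishes hour 16, plus 3-hour gap → hour 19), so it starts at hour 19 and finishes at 19 + 8 = hour 27.
Every task is finished by hour 27, which is no later than the deadline of 28, so the schedule is feasible.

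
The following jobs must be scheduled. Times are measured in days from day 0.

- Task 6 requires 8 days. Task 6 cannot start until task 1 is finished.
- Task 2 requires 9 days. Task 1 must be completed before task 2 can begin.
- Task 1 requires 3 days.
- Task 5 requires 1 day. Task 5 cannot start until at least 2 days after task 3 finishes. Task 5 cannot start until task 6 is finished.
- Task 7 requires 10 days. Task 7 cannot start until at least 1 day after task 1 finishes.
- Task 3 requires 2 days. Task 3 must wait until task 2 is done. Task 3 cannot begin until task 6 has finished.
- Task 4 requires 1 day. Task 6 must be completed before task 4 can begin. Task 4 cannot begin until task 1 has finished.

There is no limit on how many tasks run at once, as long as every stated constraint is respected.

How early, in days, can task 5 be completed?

Task 1 can start immediately at day 0; it finishes at day 3.
After task 1 (finishes day 3), task 6 can start at day 3 and finishes at day 11.
Task 2 cannot begin until task 1 (finishes day 3). It runs from day 3 to 3 + 9 = day 12.
Task 3 has to wait for task 2 (finishes day 12); task 6 (finishes day 11). The latest of these is day 12, so task 3 runs day 12 to 12 + 2 = day 14.
For task 5: task 3 (finishes day 14, plus 2-day gap → day 16); task 6 (finishes day 11). Taking the maximum gives a start of day 16, and it finishes at 16 + 1 = day 17.

17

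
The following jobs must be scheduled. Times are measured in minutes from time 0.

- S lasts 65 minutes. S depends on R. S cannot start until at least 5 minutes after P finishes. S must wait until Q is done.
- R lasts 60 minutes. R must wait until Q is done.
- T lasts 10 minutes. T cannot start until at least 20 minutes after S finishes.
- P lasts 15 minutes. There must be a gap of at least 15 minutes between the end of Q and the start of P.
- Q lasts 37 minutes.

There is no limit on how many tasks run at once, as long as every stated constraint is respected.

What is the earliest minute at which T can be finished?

192

Q has no prerequisites, so it starts at minute 0 and finishes at minute 37.
After Q (finishes minute 37), R can start at minute 37 and finishes at minute 97.
After Q (finishes minute 37, plus 15-minute gap → minute 52), P can start at minute 52 and finishes at minute 67.
S cannot start until R (finishes minute 97); P (finishes minute 67, plus 5-minute gap → minute 72); Q (finishes minute 37). The controlling bound is minute 97, so S finishes at 97 + 65 = minute 162.
After S (finishes minute 162, plus 20-minute gap → minute 182), T can start at minute 182 and finishes at minute 192.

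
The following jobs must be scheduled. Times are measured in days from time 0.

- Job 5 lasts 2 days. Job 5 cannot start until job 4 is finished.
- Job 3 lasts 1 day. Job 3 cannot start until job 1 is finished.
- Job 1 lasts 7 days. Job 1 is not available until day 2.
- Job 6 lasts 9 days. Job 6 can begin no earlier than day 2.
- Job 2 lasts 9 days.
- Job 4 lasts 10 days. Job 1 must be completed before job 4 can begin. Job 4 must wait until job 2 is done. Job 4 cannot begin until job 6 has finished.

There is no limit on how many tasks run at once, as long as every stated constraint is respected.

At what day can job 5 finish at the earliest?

Job 6 waits on its own release at day 2, so it starts at day 2 and finishes at 2 + 9 = day 11.
Job 2 can start immediately at day 0; it finishes at day 9.
Job 1 cannot begin until its own release at day 2. It runs from day 2 to 2 + 7 = day 9.
Job 4 has to wait for job 1 (finishes day 9); job 2 (finishes day 9); job 6 (finishes day 11). The latest of these is day 11, so job 4 runs day 11 to 11 + 10 = day 21.
Job 5 cannot begin until job 4 (finishes day 21). It runs from day 21 to 21 + 2 = day 23.

23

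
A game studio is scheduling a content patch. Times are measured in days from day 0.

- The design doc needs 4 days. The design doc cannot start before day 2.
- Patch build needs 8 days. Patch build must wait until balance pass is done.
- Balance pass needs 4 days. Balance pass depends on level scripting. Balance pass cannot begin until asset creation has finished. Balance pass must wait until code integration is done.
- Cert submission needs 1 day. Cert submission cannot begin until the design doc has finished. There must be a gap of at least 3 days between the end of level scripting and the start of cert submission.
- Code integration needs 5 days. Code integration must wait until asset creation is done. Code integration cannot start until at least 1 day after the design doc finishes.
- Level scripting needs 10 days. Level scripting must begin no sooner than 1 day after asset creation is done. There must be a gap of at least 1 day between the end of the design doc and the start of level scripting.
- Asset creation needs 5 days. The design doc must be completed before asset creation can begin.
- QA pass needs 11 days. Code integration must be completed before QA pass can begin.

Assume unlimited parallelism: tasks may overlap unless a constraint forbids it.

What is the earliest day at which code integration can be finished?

16

After its own release at day 2, the design doc can start at day 2 and finishes at day 6.
Asset creation waits on the design doc (finishes day 6), so it starts at day 6 and finishes at 6 + 5 = day 11.
Code integration cannot start until asset creation (finishes day 11); the design doc (finishes day 6, plus 1-day gap → day 7). The controlling bound is day 11, so code integration finishes at 11 + 5 = day 16.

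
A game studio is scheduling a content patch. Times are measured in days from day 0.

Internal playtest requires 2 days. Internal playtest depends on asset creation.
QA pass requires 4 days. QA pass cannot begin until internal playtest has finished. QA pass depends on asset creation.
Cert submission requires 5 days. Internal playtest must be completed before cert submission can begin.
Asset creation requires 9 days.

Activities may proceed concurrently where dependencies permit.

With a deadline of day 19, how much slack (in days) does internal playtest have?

Asset creation has no prerequisites, so it starts at day 0 and finishes at day 9.
Internal playtest cannot begin until asset creation (finishes day 9). It runs from day 9 to 9 + 2 = day 11.

Working backward from the deadline:
To finish by day 19, QA pass (duration 4) must start no later than day 15.
Nothing follows cert submission; the deadline of day 19 is its only limit. It must start by 19 − 5 = day 14.
Internal playtest has several dependents: QA pass (must start by day 15); cert submission (must start by day 14). The earliest of those limits is day 14, so internal playtest must start by 14 − 2 = day 12.
So internal playtest can start as early as day 9 and as late as day 12, giving 12 − 9 = 3 days of slack.

3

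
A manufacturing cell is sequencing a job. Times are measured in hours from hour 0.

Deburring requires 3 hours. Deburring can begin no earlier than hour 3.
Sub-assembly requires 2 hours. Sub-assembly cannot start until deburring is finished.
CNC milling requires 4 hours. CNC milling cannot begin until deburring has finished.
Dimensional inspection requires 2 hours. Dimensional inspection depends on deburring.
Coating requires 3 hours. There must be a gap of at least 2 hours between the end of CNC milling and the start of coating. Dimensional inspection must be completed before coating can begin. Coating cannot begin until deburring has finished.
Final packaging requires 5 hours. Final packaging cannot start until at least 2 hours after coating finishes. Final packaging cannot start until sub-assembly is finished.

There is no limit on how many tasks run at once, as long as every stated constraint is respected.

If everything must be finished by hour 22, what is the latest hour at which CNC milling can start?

6

Final packaging must finish by hour 22; it takes 5 hours, so it must start by 22 − 5 = hour 17.
Coating must finish before final packaging (must start by hour 17, minus 2-hour gap → hour 15). With a 3-hour duration, coating must start by 15 − 3 = hour 12.
Since coating (must start by hour 12, minus 2-hour gap → hour 10) depends on it, CNC milling must finish by hour 10. Backing off its 4-hour duration gives a latest start of hour 6.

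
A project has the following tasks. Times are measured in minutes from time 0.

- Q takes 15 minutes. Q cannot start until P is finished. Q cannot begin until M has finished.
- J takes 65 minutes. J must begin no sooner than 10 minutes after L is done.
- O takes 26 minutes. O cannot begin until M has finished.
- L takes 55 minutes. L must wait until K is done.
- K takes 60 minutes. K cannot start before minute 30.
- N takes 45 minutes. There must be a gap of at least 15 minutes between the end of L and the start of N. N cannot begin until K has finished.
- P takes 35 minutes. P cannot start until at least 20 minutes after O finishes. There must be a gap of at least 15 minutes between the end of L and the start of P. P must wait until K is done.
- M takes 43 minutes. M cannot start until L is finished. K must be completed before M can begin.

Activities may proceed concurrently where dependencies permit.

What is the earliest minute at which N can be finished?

205

K cannot begin until its own release at minute 30. It runs from minute 30 to 30 + 60 = minute 90.
L cannot begin until K (finishes minute 90). It runs from minute 90 to 90 + 55 = minute 145.
For N: L (finishes minute 145, plus 15-minute gap → minute 160); K (finishes minute 90). Taking the maximum gives a start of minute 160, and it finishes at 160 + 45 = minute 205.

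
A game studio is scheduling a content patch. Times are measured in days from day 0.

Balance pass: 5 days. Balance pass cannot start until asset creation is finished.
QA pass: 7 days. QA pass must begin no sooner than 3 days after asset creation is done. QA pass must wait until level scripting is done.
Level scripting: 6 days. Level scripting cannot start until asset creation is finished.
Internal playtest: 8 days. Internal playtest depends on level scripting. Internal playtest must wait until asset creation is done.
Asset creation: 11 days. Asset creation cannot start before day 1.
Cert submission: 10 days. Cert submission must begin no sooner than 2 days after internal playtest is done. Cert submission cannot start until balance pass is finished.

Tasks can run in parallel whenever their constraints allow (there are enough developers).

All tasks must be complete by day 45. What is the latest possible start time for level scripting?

Cert submission must finish by day 45; it takes 10 days, so it must start by 45 − 10 = day 35.
Internal playtest feeds into cert submission (must start by day 35, minus 2-day gap → day 33); so internal playtest must finish by day 33 and therefore start by day 25.
QA pass has no dependents, so it just needs to finish by day 45. Starting by 45 − 7 = day 38 achieves that.
Level scripting feeds internal playtest (must start by day 25); QA pass (must start by day 38). Taking the minimum, level scripting must finish by day 25 and start by 25 − 6 = day 19.

19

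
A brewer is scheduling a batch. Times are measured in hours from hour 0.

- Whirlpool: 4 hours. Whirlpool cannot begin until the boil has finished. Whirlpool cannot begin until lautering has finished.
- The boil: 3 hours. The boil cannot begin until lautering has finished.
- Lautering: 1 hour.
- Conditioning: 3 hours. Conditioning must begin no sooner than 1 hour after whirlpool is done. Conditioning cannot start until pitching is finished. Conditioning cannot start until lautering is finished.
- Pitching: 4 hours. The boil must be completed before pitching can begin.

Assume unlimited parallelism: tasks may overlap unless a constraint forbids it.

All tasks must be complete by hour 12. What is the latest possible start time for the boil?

To finish by hour 12, conditioning (duration 3) must start no later than hour 9.
Since conditioning (must start by hour 9, minus 1-hour gap → hour 8) depends on it, whirlpool must finish by hour 8. Backing off its 4-hour duration gives a latest start of hour 4.
Pitching must finish before conditioning (must start by hour 9). With a 4-hour duration, pitching must start by 9 − 4 = hour 5.
The boil has several dependents: whirlpool (must start by hour 4); pitching (must start by hour 5). The earliest of those limits is hour 4, so the boil must start by 4 − 3 = hour 1.

1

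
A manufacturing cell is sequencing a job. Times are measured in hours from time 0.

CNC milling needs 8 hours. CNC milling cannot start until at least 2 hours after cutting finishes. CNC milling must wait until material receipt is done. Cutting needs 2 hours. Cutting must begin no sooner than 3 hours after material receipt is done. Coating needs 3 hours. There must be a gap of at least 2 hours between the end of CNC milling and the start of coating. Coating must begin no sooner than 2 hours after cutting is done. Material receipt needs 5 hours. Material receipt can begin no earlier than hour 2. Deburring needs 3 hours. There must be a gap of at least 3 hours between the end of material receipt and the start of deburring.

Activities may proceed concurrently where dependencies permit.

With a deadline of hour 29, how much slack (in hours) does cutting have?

2

Material receipt cannot begin until its own release at hour 2. It runs from hour 2 to 2 + 5 = hour 7.
After material receipt (finishes hour 7, plus 3-hour gap → hour 10), cutting can start at hour 10 and finishes at hour 12.

Working backward from the deadline:
Coating has no dependents, so it just needs to finish by hour 29. Starting by 29 − 3 = hour 26 achieves that.
CNC milling feeds into coating (must start by hour 26, minus 2-hour gap → hour 24); so CNC milling must finish by hour 24 and therefore start by hour 16.
Cutting must finish in time for CNC milling (must start by hour 16, minus 2-hour gap → hour 14); coating (must start by hour 26, minus 2-hour gap → hour 24). The tightest is hour 14, so cutting must start by 14 − 2 = hour 12.
So cutting can start as early as hour 10 and as late as hour 12, giving 12 − 10 = 2 hours of slack.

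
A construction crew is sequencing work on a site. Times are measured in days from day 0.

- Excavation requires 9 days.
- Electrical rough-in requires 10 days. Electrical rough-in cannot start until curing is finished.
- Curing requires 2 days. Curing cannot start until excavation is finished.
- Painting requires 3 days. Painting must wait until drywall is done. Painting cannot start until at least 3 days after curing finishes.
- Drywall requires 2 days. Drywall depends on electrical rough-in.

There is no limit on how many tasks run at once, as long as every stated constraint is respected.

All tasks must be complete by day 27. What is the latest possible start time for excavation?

Painting must finish by day 27; it takes 3 days, so it must start by 27 − 3 = day 24.
Drywall must finish before painting (must start by day 24). With a 2-day duration, drywall must start by 24 − 2 = day 22.
Since drywall (must start by day 22) depends on it, electrical rough-in must finish by day 22. Backing off its 10-day duration gives a latest start of day 12.
Curing has several dependents: electrical rough-in (must start by day 12); painting (must start by day 24, minus 3-day gap → day 21). The earliest of those limits is day 12, so curing must start by 12 − 2 = day 10.
Excavation must finish before curing (must start by day 10). With a 9-day duration, excavation must start by 10 − 9 = day 1.

1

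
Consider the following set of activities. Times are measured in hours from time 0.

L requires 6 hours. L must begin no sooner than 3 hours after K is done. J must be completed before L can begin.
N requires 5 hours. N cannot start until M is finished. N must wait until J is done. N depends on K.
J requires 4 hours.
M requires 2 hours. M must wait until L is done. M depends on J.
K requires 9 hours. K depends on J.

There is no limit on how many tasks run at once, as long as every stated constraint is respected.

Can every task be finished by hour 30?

Yes

J can start immediately at hour 0; it finishes at hour 4.
K cannot begin until J (finishes hour 4). It runs from hour 4 to 4 + 9 = hour 13.
For L: K (finishes hour 13, plus 3-hour gap → hour 16); J (finishes hour 4). Taking the maximum gives a start of hour 16, and it finishes at 16 + 6 = hour 22.
M cannot start until L (finishes hour 22); J (finishes hour 4). The controlling bound is hour 22, so M finishes at 22 + 2 = hour 24.
For N: M (finishes hour 24); J (finishes hour 4); K (finishes hour 13). Taking the maximum gives a start of hour 24, and it finishes at 24 + 5 = hour 29.
Every task is finished by hour 29, which is no later than the deadline of 30, so the schedule is feasible.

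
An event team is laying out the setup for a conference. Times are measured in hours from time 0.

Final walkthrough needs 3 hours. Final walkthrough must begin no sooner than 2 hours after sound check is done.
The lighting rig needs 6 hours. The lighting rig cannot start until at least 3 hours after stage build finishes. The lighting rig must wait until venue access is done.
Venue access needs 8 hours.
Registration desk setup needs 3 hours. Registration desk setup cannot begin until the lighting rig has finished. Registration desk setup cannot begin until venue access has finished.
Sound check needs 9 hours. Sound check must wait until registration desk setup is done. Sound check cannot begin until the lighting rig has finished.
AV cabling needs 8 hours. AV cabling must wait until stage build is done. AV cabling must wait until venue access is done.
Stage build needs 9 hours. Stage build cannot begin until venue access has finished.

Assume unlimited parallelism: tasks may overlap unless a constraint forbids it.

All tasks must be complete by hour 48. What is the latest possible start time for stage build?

To finish by hour 48, final walkthrough (duration 3) must start no later than hour 45.
Sound check feeds into final walkthrough (must start by hour 45, minus 2-hour gap → hour 43); so sound check must finish by hour 43 and therefore start by hour 34.
Registration desk setup must finish before sound check (must start by hour 34). With a 3-hour duration, registration desk setup must start by 34 − 3 = hour 31.
The lighting rig has several dependents: registration desk setup (must start by hour 31); sound check (must start by hour 34). The earliest of those limits is hour 31, so the lighting rig must start by 31 − 6 = hour 25.
To finish by hour 48, AV cabling (duration 8) must start no later than hour 40.
For stage build: the lighting rig (must start by hour 25, minus 3-hour gap → hour 22); AV cabling (must start by hour 40). The most restrictive is hour 22; with a 9-hour duration, stage build must start by hour 13.

13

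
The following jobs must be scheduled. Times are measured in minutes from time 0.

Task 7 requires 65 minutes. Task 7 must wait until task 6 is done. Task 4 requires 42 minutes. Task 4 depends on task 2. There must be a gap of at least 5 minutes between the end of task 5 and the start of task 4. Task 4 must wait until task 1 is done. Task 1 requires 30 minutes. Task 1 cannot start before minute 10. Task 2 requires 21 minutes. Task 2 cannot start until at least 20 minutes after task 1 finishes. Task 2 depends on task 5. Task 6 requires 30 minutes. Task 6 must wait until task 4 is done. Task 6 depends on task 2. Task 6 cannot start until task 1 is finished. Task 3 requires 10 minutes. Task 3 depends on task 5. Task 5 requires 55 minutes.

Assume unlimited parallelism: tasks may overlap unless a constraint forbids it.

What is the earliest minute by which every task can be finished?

Task 5 can start immediately at minute 0; it finishes at minute 55.
After task 5 (finishes minute 55), task 3 can start at minute 55 and finishes at minute 65.
Task 1 cannot begin until its own release at minute 10. It runs from minute 10 to 10 + 30 = minute 40.
For task 2: task 1 (finishes minute 40, plus 20-minute gap → minute 60); task 5 (finishes minute 55). Taking the maximum gives a start of minute 60, and it finishes at 60 + 21 = minute 81.
Task 4 has to wait for task 2 (finishes minute 81); task 5 (finishes minute 55, plus 5-minute gap → minute 60); task 1 (finishes minute 40). The latest of these is minute 81, so task 4 runs minute 81 to 81 + 42 = minute 123.
Task 6 cannot start until task 4 (finishes minute 123); task 2 (finishes minute 81); task 1 (finishes minute 40). The controlling bound is minute 123, so task 6 finishes at 123 + 30 = minute 153.
After task 6 (finishes minute 153), task 7 can start at minute 153 and finishes at minute 218.
All tasks are finished once the last one completes. Finish times: Task 1 at 40, Task 2 at 81, Task 3 at 65, Task 4 at 123, Task 5 at 55, Task 6 at 153, Task 7 at 218. The latest is minute 218.

218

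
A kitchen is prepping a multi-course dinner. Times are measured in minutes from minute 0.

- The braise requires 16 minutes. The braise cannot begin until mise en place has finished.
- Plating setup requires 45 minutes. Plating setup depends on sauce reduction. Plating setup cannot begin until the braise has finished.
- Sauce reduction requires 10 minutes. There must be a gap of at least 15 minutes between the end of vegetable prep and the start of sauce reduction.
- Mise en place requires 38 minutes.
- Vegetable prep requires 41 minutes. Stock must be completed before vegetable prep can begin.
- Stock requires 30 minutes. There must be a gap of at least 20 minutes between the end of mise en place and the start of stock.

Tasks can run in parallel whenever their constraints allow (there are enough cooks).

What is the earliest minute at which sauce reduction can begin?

144

Mise en place can start immediately at minute 0; it finishes at minute 38.
Stock cannot begin until mise en place (finishes minute 38, plus 20-minute gap → minute 58). It runs from minute 58 to 58 + 30 = minute 88.
Vegetable prep waits on stock (finishes minute 88), so it starts at minute 88 and finishes at 88 + 41 = minute 129.
Sauce reduction waits on vegetable prep (finishes minute 129, plus 15-minute gap → minute 144), so the earliest it can start is minute 144.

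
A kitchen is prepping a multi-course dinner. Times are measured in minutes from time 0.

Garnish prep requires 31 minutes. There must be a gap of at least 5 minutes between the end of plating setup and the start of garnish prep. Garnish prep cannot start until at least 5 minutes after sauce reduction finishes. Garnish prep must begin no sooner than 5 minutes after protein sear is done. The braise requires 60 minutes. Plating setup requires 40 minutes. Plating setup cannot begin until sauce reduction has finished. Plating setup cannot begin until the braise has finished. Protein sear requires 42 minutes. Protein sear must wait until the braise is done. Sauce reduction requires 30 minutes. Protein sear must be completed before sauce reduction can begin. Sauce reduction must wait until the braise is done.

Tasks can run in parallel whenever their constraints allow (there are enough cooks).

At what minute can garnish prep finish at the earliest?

The braise has no prerequisites, so it starts at minute 0 and finishes at minute 60.
Protein sear cannot begin until the braise (finishes minute 60). It runs from minute 60 to 60 + 42 = minute 102.
Sauce reduction needs all of protein sear (finishes minute 102); the braise (finishes minute 60). That puts its earliest start at minute 102; it finishes at 102 + 30 = minute 132.
For plating setup: sauce reduction (finishes minute 132); the braise (finishes minute 60). Taking the maximum gives a start of minute 132, and it finishes at 132 + 40 = minute 172.
For garnish prep: plating setup (finishes minute 172, plus 5-minute gap → minute 177); sauce reduction (finishes minute 132, plus 5-minute gap → minute 137); protein sear (finishes minute 102, plus 5-minute gap → minute 107). Taking the maximum gives a start of minute 177, and it finishes at 177 + 31 = minute 208.

208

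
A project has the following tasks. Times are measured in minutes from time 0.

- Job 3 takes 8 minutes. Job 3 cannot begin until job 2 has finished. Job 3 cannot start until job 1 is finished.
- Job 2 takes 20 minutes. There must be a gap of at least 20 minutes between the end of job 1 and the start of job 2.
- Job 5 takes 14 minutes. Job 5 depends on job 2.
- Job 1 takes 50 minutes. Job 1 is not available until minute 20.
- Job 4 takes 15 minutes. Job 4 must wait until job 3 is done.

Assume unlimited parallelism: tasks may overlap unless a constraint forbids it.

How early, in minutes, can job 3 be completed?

118

Job 1 cannot begin until its own release at minute 20. It runs from minute 20 to 20 + 50 = minute 70.
Job 2 cannot begin until job 1 (finishes minute 70, plus 20-minute gap → minute 90). It runs from minute 90 to 90 + 20 = minute 110.
Job 3 needs all of job 2 (finishes minute 110); job 1 (finishes minute 70). That puts its earliest start at minute 110; it finishes at 110 + 8 = minute 118.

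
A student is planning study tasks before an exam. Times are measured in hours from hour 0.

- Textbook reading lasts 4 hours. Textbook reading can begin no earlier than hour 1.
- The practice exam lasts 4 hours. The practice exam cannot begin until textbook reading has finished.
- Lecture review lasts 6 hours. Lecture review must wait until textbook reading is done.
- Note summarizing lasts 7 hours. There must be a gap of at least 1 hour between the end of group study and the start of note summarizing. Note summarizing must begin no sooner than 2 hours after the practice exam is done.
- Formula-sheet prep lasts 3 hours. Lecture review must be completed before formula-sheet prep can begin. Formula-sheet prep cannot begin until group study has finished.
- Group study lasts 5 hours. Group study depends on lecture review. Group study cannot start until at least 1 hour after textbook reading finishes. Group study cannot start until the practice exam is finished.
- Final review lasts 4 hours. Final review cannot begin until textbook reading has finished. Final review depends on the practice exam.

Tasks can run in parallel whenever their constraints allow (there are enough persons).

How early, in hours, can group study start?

Textbook reading cannot begin until its own release at hour 1. It runs from hour 1 to 1 + 4 = hour 5.
After textbook reading (finishes hour 5), the practice exam can start at hour 5 and finishes at hour 9.
Lecture review waits on textbook reading (finishes hour 5), so it starts at hour 5 and finishes at 5 + 6 = hour 11.
Group study waits on lecture review (finishes hour 11); textbook reading (finishes hour 5, plus 1-hour gap → hour 6); the practice exam (finishes hour 9). The latest of these is hour 11, which is the earliest group study can start.

11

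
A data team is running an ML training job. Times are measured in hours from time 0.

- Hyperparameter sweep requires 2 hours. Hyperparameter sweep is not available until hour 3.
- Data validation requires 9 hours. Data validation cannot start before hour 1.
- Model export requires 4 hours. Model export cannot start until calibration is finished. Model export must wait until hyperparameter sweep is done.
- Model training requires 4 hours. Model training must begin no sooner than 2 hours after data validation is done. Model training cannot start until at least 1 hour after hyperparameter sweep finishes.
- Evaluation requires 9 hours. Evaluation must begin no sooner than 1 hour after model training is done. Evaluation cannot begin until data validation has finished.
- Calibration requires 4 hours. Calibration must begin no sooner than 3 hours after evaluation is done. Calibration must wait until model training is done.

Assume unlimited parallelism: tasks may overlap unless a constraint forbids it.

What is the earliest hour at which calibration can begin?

29

Hyperparameter sweep cannot begin until its own release at hour 3. It runs from hour 3 to 3 + 2 = hour 5.
After its own release at hour 1, data validation can start at hour 1 and finishes at hour 10.
Model training needs all of data validation (finishes hour 10, plus 2-hour gap → hour 12); hyperparameter sweep (finishes hour 5, plus 1-hour gap → hour 6). That puts its earliest start at hour 12; it finishes at 12 + 4 = hour 16.
Evaluation has to wait for model training (finishes hour 16, plus 1-hour gap → hour 17); data validation (finishes hour 10). The latest of these is hour 17, so evaluation runs hour 17 to 17 + 9 = hour 26.
Calibration waits on evaluation (finishes hour 26, plus 3-hour gap → hour 29); model training (finishes hour 16). The latest of these is hour 29, which is the earliest calibration can start.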